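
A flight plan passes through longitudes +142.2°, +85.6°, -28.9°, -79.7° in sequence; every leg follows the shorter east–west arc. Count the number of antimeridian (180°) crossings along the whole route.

Leg 1: +142.2° → +85.6°, shortest Δλ = -56.6° (west) — does not cross 180°.
Leg 2: +85.6° → -28.9°, shortest Δλ = -114.5° (west) — does not cross 180°.
Leg 3: -28.9° → -79.7°, shortest Δλ = -50.8° (west) — does not cross 180°.
Total crossings: 0.

0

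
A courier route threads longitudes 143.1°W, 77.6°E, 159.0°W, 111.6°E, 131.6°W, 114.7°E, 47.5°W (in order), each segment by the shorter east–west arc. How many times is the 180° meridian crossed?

5

Leg 1: -143.1° → +77.6°, shortest Δλ = -139.3° (west) — crosses 180°.
Leg 2: +77.6° → -159.0°, shortest Δλ = 123.4° (east) — crosses 180°.
Leg 3: -159.0° → +111.6°, shortest Δλ = -89.4° (west) — crosses 180°.
Leg 4: +111.6° → -131.6°, shortest Δλ = 116.8° (east) — crosses 180°.
Leg 5: -131.6° → +114.7°, shortest Δλ = -113.7° (west) — crosses 180°.
Leg 6: +114.7° → -47.5°, shortest Δλ = -162.2° (west) — does not cross 180°.
Total crossings: 5.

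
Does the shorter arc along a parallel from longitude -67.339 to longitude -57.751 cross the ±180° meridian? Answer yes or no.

No

Signed shortest Δλ = ((-57.751 − -67.339 + 180) mod 360) − 180 = 9.588°.
Going east by 9.588° from -67.339° reaches -57.751° without touching 180°.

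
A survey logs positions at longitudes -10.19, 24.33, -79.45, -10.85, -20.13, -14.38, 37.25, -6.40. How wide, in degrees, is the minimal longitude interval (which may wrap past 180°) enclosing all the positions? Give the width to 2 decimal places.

Sort the longitudes: -79.45°, -20.13°, -14.38°, -10.85°, -10.19°, -6.40°, +24.33°, +37.25°.
Eastward gaps between consecutive values (wrapping around): 59.32°, 5.75°, 3.53°, 0.66°, 3.79°, 30.73°, 12.92°, 243.30°.
Largest gap = 243.30° ⇒ minimal covering band is its complement: 360° − 243.30° = 116.70°.
Band runs from -79.45° eastward to +37.25°.

116.70°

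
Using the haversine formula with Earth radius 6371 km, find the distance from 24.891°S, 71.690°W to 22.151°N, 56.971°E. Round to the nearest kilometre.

Δλ = 56.971 − -71.690 = 128.661°.
Δφ = 22.151 − -24.891 = 47.042°.
a = sin²(Δφ/2) + cos φ₁ · cos φ₂ · sin²(Δλ/2) = 0.841777.
c = 2·atan2(√a, √(1−a)) = 2.32342 rad → d = 6371·c ≈ 14802.49 km.

14802 km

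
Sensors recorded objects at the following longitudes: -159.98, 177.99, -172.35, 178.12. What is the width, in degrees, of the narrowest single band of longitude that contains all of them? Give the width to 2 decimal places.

22.03°

Sort the longitudes: -172.35°, -159.98°, +177.99°, +178.12°.
Eastward gaps between consecutive values (wrapping around): 12.37°, 337.97°, 0.13°, 9.53°.
Largest gap = 337.97° ⇒ minimal covering band is its complement: 360° − 337.97° = 22.03°.
Band runs from +177.99° eastward to -159.98°, crossing the antimeridian.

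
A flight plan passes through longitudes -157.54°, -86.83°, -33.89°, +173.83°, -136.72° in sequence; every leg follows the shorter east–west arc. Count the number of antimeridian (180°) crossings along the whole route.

2

Leg 1: -157.54° → -86.83°, shortest Δλ = 70.71° (east) — does not cross 180°.
Leg 2: -86.83° → -33.89°, shortest Δλ = 52.94° (east) — does not cross 180°.
Leg 3: -33.89° → +173.83°, shortest Δλ = -152.28° (west) — crosses 180°.
Leg 4: +173.83° → -136.72°, shortest Δλ = 49.45° (east) — crosses 180°.
Total crossings: 2.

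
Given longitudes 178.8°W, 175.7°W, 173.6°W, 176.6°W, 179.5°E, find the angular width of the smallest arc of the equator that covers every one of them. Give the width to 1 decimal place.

Sort the longitudes: -178.8°, -176.6°, -175.7°, -173.6°, +179.5°.
Eastward gaps between consecutive values (wrapping around): 2.2°, 0.9°, 2.1°, 353.1°, 1.7°.
Largest gap = 353.1° ⇒ minimal covering band is its complement: 360° − 353.1° = 6.9°.
Band runs from +179.5° eastward to -173.6°, crossing the antimeridian.

6.9°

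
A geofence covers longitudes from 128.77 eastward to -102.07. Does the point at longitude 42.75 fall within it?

Band width going east from +128.77° to -102.07°: ((-102.07 − 128.77) mod 360) = 129.16°.
Offset of +42.75° east of the west edge: ((42.75 − 128.77) mod 360) = 273.98°.
273.98° > 129.16° ⇒ outside.

No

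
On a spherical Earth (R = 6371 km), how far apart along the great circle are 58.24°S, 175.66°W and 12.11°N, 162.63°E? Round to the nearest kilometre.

Δλ = 162.63 − -175.66 = 338.29°; wrapped into (−180°, 180°]: -21.71°.
Δφ = 12.11 − -58.24 = 70.35°.
a = sin²(Δφ/2) + cos φ₁ · cos φ₂ · sin²(Δλ/2) = 0.350116.
c = 2·atan2(√a, √(1−a)) = 1.26635 rad → d = 6371·c ≈ 8067.89 km.

8068 km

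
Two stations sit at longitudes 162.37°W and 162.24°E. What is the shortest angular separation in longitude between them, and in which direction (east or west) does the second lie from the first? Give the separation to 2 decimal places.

Raw difference: 162.24 − -162.37 = 324.61°.
Normalise into (−180°, 180°]: 324.61° − 360° = -35.39°.
Negative ⇒ the second point lies to the west; separation 35.39°.

35.39° west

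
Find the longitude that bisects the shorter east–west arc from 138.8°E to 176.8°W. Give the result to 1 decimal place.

Signed shortest Δλ from +138.8° to -176.8° is +44.4°.
Midpoint longitude = +138.8° + (+44.4°)/2 = +138.8° + 22.2° = +161.0°.
(The naïve average (+138.8 + -176.8)/2 = -19.0° is on the wrong side of the globe.)

161.0°E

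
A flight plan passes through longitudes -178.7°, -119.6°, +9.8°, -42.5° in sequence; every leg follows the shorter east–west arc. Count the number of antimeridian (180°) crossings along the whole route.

Leg 1: -178.7° → -119.6°, shortest Δλ = 59.1° (east) — does not cross 180°.
Leg 2: -119.6° → +9.8°, shortest Δλ = 129.4° (east) — does not cross 180°.
Leg 3: +9.8° → -42.5°, shortest Δλ = -52.3° (west) — does not cross 180°.
Total crossings: 0.

0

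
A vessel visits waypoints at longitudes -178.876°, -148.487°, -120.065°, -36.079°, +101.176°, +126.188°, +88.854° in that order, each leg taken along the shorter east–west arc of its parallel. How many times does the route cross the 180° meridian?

0

Leg 1: -178.876° → -148.487°, shortest Δλ = 30.389° (east) — does not cross 180°.
Leg 2: -148.487° → -120.065°, shortest Δλ = 28.422° (east) — does not cross 180°.
Leg 3: -120.065° → -36.079°, shortest Δλ = 83.986° (east) — does not cross 180°.
Leg 4: -36.079° → +101.176°, shortest Δλ = 137.255° (east) — does not cross 180°.
Leg 5: +101.176° → +126.188°, shortest Δλ = 25.012° (east) — does not cross 180°.
Leg 6: +126.188° → +88.854°, shortest Δλ = -37.334° (west) — does not cross 180°.
Total crossings: 0.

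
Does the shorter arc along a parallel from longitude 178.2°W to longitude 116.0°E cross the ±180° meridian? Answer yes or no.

Naïve |116.0 − -178.2| = 294.2° > 180°, so the shorter arc goes the other way round — across 180°.
Signed shortest Δλ = ((116.0 − -178.2 + 180) mod 360) − 180 = -65.8°.
Going west by 65.8° from -178.2° passes through 180° before reaching +116.0°.

Yes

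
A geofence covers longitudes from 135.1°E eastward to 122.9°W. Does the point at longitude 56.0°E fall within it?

Band width going east from +135.1° to -122.9°: ((-122.9 − 135.1) mod 360) = 102.0°.
Offset of +56.0° east of the west edge: ((56.0 − 135.1) mod 360) = 280.9°.
280.9° > 102.0° ⇒ outside.

No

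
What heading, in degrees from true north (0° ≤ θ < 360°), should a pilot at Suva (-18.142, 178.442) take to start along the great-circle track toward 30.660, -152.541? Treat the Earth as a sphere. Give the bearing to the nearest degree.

30°

Δλ = -152.541 − 178.442 = -330.983°; wrapped into (−180°, 180°]: 29.017°.
θ = atan2( sin Δλ · cos φ₂ , cos φ₁ · sin φ₂ − sin φ₁ · cos φ₂ · cos Δλ )
  = atan2(0.41726, 0.71882) = 30.134° → normalised to [0°, 360°): 30.134°.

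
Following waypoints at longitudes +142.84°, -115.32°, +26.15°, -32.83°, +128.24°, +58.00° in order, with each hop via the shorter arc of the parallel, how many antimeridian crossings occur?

Leg 1: +142.84° → -115.32°, shortest Δλ = 101.84° (east) — crosses 180°.
Leg 2: -115.32° → +26.15°, shortest Δλ = 141.47° (east) — does not cross 180°.
Leg 3: +26.15° → -32.83°, shortest Δλ = -58.98° (west) — does not cross 180°.
Leg 4: -32.83° → +128.24°, shortest Δλ = 161.07° (east) — does not cross 180°.
Leg 5: +128.24° → +58.00°, shortest Δλ = -70.24° (west) — does not cross 180°.
Total crossings: 1.

1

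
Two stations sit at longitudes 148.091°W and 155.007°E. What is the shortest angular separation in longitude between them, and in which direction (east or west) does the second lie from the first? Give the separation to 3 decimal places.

Raw difference: 155.007 − -148.091 = 303.098°.
Normalise into (−180°, 180°]: 303.098° − 360° = -56.902°.
Negative ⇒ the second point lies to the west; separation 56.902°.

56.902° west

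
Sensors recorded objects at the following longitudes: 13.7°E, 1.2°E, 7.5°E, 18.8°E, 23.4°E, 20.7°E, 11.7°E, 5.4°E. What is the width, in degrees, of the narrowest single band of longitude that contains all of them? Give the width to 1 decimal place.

Sort the longitudes: +1.2°, +5.4°, +7.5°, +11.7°, +13.7°, +18.8°, +20.7°, +23.4°.
Eastward gaps between consecutive values (wrapping around): 4.2°, 2.1°, 4.2°, 2.0°, 5.1°, 1.9°, 2.7°, 337.8°.
Largest gap = 337.8° ⇒ minimal covering band is its complement: 360° − 337.8° = 22.2°.
Band runs from +1.2° eastward to +23.4°.

22.2°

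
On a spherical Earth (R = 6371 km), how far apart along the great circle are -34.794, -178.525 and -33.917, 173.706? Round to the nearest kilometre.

Δλ = 173.706 − -178.525 = 352.231°; wrapped into (−180°, 180°]: -7.769°.
Δφ = -33.917 − -34.794 = 0.877°.
a = sin²(Δφ/2) + cos φ₁ · cos φ₂ · sin²(Δλ/2) = 0.003186.
c = 2·atan2(√a, √(1−a)) = 0.11295 rad → d = 6371·c ≈ 719.62 km.

720 km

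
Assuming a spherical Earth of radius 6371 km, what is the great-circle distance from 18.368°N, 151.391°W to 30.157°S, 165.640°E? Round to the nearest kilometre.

Δλ = 165.640 − -151.391 = 317.031°; wrapped into (−180°, 180°]: -42.969°.
Δφ = -30.157 − 18.368 = -48.525°.
a = sin²(Δφ/2) + cos φ₁ · cos φ₂ · sin²(Δλ/2) = 0.278928.
c = 2·atan2(√a, √(1−a)) = 1.11281 rad → d = 6371·c ≈ 7089.70 km.

7090 km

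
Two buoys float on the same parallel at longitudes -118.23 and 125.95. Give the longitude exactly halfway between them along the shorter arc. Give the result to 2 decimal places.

Signed shortest Δλ from -118.23° to +125.95° is -115.82°.
Midpoint longitude = -118.23° + (-115.82°)/2 = -118.23° − 57.91° = -176.14°.
(The naïve average (-118.23 + +125.95)/2 = 3.86° is on the wrong side of the globe.)

-176.14°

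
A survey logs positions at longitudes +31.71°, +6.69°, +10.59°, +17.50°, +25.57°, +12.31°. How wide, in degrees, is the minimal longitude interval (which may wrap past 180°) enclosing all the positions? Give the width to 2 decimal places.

Sort the longitudes: +6.69°, +10.59°, +12.31°, +17.50°, +25.57°, +31.71°.
Eastward gaps between consecutive values (wrapping around): 3.90°, 1.72°, 5.19°, 8.07°, 6.14°, 334.98°.
Largest gap = 334.98° ⇒ minimal covering band is its complement: 360° − 334.98° = 25.02°.
Band runs from +6.69° eastward to +31.71°.

25.02°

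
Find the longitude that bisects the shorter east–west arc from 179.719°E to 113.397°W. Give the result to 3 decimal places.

146.839°W

Signed shortest Δλ from +179.719° to -113.397° is +66.884°.
Midpoint longitude = +179.719° + (+66.884°)/2 = +179.719° + 33.442° = +213.161°.
Normalise into (−180°, 180°]: -146.839°.
(The naïve average (+179.719 + -113.397)/2 = 33.161° is on the wrong side of the globe.)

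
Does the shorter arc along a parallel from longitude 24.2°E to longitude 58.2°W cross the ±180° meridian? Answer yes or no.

Signed shortest Δλ = ((-58.2 − 24.2 + 180) mod 360) − 180 = -82.4°.
Going west by 82.4° from +24.2° reaches -58.2° without touching 180°.

No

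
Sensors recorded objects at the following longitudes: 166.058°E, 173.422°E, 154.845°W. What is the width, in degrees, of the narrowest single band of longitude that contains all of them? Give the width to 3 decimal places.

39.097°

Sort the longitudes: -154.845°, +166.058°, +173.422°.
Eastward gaps between consecutive values (wrapping around): 320.903°, 7.364°, 31.733°.
Largest gap = 320.903° ⇒ minimal covering band is its complement: 360° − 320.903° = 39.097°.
Band runs from +166.058° eastward to -154.845°, crossing the antimeridian.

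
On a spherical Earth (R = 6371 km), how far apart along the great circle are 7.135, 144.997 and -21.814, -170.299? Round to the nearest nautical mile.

3153 nmi

Δλ = -170.299 − 144.997 = -315.296°; wrapped into (−180°, 180°]: 44.704°.
Δφ = -21.814 − 7.135 = -28.949°.
a = sin²(Δφ/2) + cos φ₁ · cos φ₂ · sin²(Δλ/2) = 0.195704.
c = 2·atan2(√a, √(1−a)) = 0.91651 rad → d = 6371·c ≈ 5839.09 km ≈ 3152.86 nmi.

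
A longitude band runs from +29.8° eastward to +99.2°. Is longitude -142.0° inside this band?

No

Band width going east from +29.8° to +99.2°: ((99.2 − 29.8) mod 360) = 69.4°.
Offset of -142.0° east of the west edge: ((-142.0 − 29.8) mod 360) = 188.2°.
188.2° > 69.4° ⇒ outside.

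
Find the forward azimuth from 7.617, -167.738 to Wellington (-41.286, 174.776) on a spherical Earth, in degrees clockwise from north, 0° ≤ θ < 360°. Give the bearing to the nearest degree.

Δλ = 174.776 − -167.738 = 342.514°; wrapped into (−180°, 180°]: -17.486°.
θ = atan2( sin Δλ · cos φ₂ , cos φ₁ · sin φ₂ − sin φ₁ · cos φ₂ · cos Δλ )
  = atan2(-0.22578, -0.74900) = -163.225° → normalised to [0°, 360°): 196.775°.

197°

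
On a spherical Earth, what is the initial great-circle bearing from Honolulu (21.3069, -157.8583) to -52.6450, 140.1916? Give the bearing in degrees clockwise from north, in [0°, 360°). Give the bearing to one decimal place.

Δλ = 140.1916 − -157.8583 = 298.0499°; wrapped into (−180°, 180°]: -61.9501°.
θ = atan2( sin Δλ · cos φ₂ , cos φ₁ · sin φ₂ − sin φ₁ · cos φ₂ · cos Δλ )
  = atan2(-0.53548, -0.84423) = -147.614° → normalised to [0°, 360°): 212.386°.

212.4°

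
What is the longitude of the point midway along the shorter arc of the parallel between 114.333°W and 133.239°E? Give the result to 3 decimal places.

170.547°W

Signed shortest Δλ from -114.333° to +133.239° is -112.428°.
Midpoint longitude = -114.333° + (-112.428°)/2 = -114.333° − 56.214° = -170.547°.
(The naïve average (-114.333 + +133.239)/2 = 9.453° is on the wrong side of the globe.)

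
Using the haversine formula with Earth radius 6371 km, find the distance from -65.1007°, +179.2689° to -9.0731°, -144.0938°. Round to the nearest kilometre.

Δλ = -144.0938 − 179.2689 = -323.3627°; wrapped into (−180°, 180°]: 36.6373°.
Δφ = -9.0731 − -65.1007 = 56.0276°.
a = sin²(Δφ/2) + cos φ₁ · cos φ₂ · sin²(Δλ/2) = 0.261674.
c = 2·atan2(√a, √(1−a)) = 1.07395 rad → d = 6371·c ≈ 6842.16 km.

6842 km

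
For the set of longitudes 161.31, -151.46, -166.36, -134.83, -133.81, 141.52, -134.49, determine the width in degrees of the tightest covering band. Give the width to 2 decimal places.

Sort the longitudes: -166.36°, -151.46°, -134.83°, -134.49°, -133.81°, +141.52°, +161.31°.
Eastward gaps between consecutive values (wrapping around): 14.90°, 16.63°, 0.34°, 0.68°, 275.33°, 19.79°, 32.33°.
Largest gap = 275.33° ⇒ minimal covering band is its complement: 360° − 275.33° = 84.67°.
Band runs from +141.52° eastward to -133.81°, crossing the antimeridian.

84.67°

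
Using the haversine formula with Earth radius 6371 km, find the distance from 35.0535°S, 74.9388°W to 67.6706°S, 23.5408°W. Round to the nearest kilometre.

Δλ = -23.5408 − -74.9388 = 51.3980°.
Δφ = -67.6706 − -35.0535 = -32.6171°.
a = sin²(Δφ/2) + cos φ₁ · cos φ₂ · sin²(Δλ/2) = 0.137340.
c = 2·atan2(√a, √(1−a)) = 0.75930 rad → d = 6371·c ≈ 4837.48 km.

4837 km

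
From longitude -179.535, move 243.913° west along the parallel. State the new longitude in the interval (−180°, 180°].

Start at -179.535°; shift −243.913° → -423.448°.
-423.448° lies outside (−180°, 180°]; add 360° → -63.448°.

-63.448°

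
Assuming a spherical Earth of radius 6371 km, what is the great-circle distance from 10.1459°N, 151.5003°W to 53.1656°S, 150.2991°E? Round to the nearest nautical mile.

Δλ = 150.2991 − -151.5003 = 301.7994°; wrapped into (−180°, 180°]: -58.2006°.
Δφ = -53.1656 − 10.1459 = -63.3115°.
a = sin²(Δφ/2) + cos φ₁ · cos φ₂ · sin²(Δλ/2) = 0.415011.
c = 2·atan2(√a, √(1−a)) = 1.39999 rad → d = 6371·c ≈ 8919.34 km ≈ 4816.06 nmi.

4816 nmi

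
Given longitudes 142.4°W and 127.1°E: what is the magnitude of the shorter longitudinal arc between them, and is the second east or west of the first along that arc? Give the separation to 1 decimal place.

90.5° west

Raw difference: 127.1 − -142.4 = 269.5°.
Normalise into (−180°, 180°]: 269.5° − 360° = -90.5°.
Negative ⇒ the second point lies to the west; separation 90.5°.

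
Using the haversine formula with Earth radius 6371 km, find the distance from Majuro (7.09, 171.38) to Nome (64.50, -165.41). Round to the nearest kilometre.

6642 km

Δλ = -165.41 − 171.38 = -336.79°; wrapped into (−180°, 180°]: 23.21°.
Δφ = 64.50 − 7.09 = 57.41°.
a = sin²(Δφ/2) + cos φ₁ · cos φ₂ · sin²(Δλ/2) = 0.247976.
c = 2·atan2(√a, √(1−a)) = 1.04252 rad → d = 6371·c ≈ 6641.88 km.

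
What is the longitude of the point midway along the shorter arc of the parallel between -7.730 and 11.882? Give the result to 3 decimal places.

Signed shortest Δλ from -7.730° to +11.882° is +19.612°.
Midpoint longitude = -7.730° + (+19.612°)/2 = -7.730° + 9.806° = +2.076°.

+2.076°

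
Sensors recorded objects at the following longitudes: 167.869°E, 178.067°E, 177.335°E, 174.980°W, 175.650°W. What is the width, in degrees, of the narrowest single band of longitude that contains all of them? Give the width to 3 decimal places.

17.151°

Sort the longitudes: -175.650°, -174.980°, +167.869°, +177.335°, +178.067°.
Eastward gaps between consecutive values (wrapping around): 0.670°, 342.849°, 9.466°, 0.732°, 6.283°.
Largest gap = 342.849° ⇒ minimal covering band is its complement: 360° − 342.849° = 17.151°.
Band runs from +167.869° eastward to -174.980°, crossing the antimeridian.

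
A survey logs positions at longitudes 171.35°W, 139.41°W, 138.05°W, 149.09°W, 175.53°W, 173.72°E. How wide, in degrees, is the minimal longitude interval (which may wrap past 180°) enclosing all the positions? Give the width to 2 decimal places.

Sort the longitudes: -175.53°, -171.35°, -149.09°, -139.41°, -138.05°, +173.72°.
Eastward gaps between consecutive values (wrapping around): 4.18°, 22.26°, 9.68°, 1.36°, 311.77°, 10.75°.
Largest gap = 311.77° ⇒ minimal covering band is its complement: 360° − 311.77° = 48.23°.
Band runs from +173.72° eastward to -138.05°, crossing the antimeridian.

48.23°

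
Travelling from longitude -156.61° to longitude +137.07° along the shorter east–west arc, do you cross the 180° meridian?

Naïve |137.07 − -156.61| = 293.68° > 180°, so the shorter arc goes the other way round — across 180°.
Signed shortest Δλ = ((137.07 − -156.61 + 180) mod 360) − 180 = -66.32°.
Going west by 66.32° from -156.61° passes through 180° before reaching +137.07°.

Yes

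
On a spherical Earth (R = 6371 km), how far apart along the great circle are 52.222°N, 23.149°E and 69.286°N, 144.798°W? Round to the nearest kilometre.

6468 km

Δλ = -144.798 − 23.149 = -167.947°.
Δφ = 69.286 − 52.222 = 17.064°.
a = sin²(Δφ/2) + cos φ₁ · cos φ₂ · sin²(Δλ/2) = 0.236303.
c = 2·atan2(√a, √(1−a)) = 1.01527 rad → d = 6371·c ≈ 6468.26 km.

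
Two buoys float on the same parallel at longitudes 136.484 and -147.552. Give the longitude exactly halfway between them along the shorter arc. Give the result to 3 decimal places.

+174.466°

Signed shortest Δλ from +136.484° to -147.552° is +75.964°.
Midpoint longitude = +136.484° + (+75.964°)/2 = +136.484° + 37.982° = +174.466°.
(The naïve average (+136.484 + -147.552)/2 = -5.534° is on the wrong side of the globe.)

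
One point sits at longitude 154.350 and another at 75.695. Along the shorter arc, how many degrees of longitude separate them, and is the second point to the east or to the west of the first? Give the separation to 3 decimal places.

78.655° west

Raw difference: 75.695 − 154.350 = -78.655°.
Normalise into (−180°, 180°]: -78.655° stays -78.655°.
Negative ⇒ the second point lies to the west; separation 78.655°.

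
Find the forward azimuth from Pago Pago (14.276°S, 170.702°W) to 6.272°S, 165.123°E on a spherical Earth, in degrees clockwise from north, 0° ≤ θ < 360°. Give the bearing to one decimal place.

286.1°

Δλ = 165.123 − -170.702 = 335.825°; wrapped into (−180°, 180°]: -24.175°.
θ = atan2( sin Δλ · cos φ₂ , cos φ₁ · sin φ₂ − sin φ₁ · cos φ₂ · cos Δλ )
  = atan2(-0.40707, 0.11775) = -73.868° → normalised to [0°, 360°): 286.132°.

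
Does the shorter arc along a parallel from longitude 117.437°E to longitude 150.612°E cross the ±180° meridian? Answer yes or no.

No

Signed shortest Δλ = ((150.612 − 117.437 + 180) mod 360) − 180 = 33.175°.
Going east by 33.175° from +117.437° reaches +150.612° without touching 180°.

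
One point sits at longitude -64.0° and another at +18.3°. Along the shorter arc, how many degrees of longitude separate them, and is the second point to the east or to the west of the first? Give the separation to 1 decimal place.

Raw difference: 18.3 − -64.0 = 82.3°.
Normalise into (−180°, 180°]: 82.3° stays 82.3°.
Positive ⇒ the second point lies to the east; separation 82.3°.

82.3° east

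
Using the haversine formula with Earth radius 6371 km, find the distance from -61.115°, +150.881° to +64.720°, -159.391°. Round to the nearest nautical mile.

7876 nmi

Δλ = -159.391 − 150.881 = -310.272°; wrapped into (−180°, 180°]: 49.728°.
Δφ = 64.720 − -61.115 = 125.835°.
a = sin²(Δφ/2) + cos φ₁ · cos φ₂ · sin²(Δλ/2) = 0.829196.
c = 2·atan2(√a, √(1−a)) = 2.28948 rad → d = 6371·c ≈ 14586.25 km ≈ 7875.95 nmi.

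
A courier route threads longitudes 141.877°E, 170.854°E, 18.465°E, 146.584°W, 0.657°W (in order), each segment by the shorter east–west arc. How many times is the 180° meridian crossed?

Leg 1: +141.877° → +170.854°, shortest Δλ = 28.977° (east) — does not cross 180°.
Leg 2: +170.854° → +18.465°, shortest Δλ = -152.389° (west) — does not cross 180°.
Leg 3: +18.465° → -146.584°, shortest Δλ = -165.049° (west) — does not cross 180°.
Leg 4: -146.584° → -0.657°, shortest Δλ = 145.927° (east) — does not cross 180°.
Total crossings: 0.

0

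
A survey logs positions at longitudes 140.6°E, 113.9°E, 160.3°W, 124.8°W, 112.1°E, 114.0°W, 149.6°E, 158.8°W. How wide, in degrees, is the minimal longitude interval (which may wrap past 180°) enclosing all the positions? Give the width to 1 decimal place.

Sort the longitudes: -160.3°, -158.8°, -124.8°, -114.0°, +112.1°, +113.9°, +140.6°, +149.6°.
Eastward gaps between consecutive values (wrapping around): 1.5°, 34.0°, 10.8°, 226.1°, 1.8°, 26.7°, 9.0°, 50.1°.
Largest gap = 226.1° ⇒ minimal covering band is its complement: 360° − 226.1° = 133.9°.
Band runs from +112.1° eastward to -114.0°, crossing the antimeridian.

133.9°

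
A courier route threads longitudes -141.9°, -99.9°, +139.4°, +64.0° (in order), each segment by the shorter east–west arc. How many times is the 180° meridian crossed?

Leg 1: -141.9° → -99.9°, shortest Δλ = 42.0° (east) — does not cross 180°.
Leg 2: -99.9° → +139.4°, shortest Δλ = -120.7° (west) — crosses 180°.
Leg 3: +139.4° → +64.0°, shortest Δλ = -75.4° (west) — does not cross 180°.
Total crossings: 1.

1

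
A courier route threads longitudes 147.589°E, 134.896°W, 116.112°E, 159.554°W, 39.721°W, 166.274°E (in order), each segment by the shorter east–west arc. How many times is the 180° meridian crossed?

4

Leg 1: +147.589° → -134.896°, shortest Δλ = 77.515° (east) — crosses 180°.
Leg 2: -134.896° → +116.112°, shortest Δλ = -108.992° (west) — crosses 180°.
Leg 3: +116.112° → -159.554°, shortest Δλ = 84.334° (east) — crosses 180°.
Leg 4: -159.554° → -39.721°, shortest Δλ = 119.833° (east) — does not cross 180°.
Leg 5: -39.721° → +166.274°, shortest Δλ = -154.005° (west) — crosses 180°.
Total crossings: 4.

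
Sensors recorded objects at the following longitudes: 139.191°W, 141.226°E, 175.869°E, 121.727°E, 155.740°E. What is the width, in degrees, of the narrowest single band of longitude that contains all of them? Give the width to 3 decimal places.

Sort the longitudes: -139.191°, +121.727°, +141.226°, +155.740°, +175.869°.
Eastward gaps between consecutive values (wrapping around): 260.918°, 19.499°, 14.514°, 20.129°, 44.940°.
Largest gap = 260.918° ⇒ minimal covering band is its complement: 360° − 260.918° = 99.082°.
Band runs from +121.727° eastward to -139.191°, crossing the antimeridian.

99.082°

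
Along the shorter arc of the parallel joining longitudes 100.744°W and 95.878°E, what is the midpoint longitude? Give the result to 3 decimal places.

Signed shortest Δλ from -100.744° to +95.878° is -163.378°.
Midpoint longitude = -100.744° + (-163.378°)/2 = -100.744° − 81.689° = -182.433°.
Normalise into (−180°, 180°]: +177.567°.
(The naïve average (-100.744 + +95.878)/2 = -2.433° is on the wrong side of the globe.)

177.567°E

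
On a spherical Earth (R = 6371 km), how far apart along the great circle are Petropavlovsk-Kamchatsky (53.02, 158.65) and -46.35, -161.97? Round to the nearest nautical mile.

Δλ = -161.97 − 158.65 = -320.62°; wrapped into (−180°, 180°]: 39.38°.
Δφ = -46.35 − 53.02 = -99.37°.
a = sin²(Δφ/2) + cos φ₁ · cos φ₂ · sin²(Δλ/2) = 0.628540.
c = 2·atan2(√a, √(1−a)) = 1.83080 rad → d = 6371·c ≈ 11664.01 km ≈ 6298.06 nmi.

6298 nmi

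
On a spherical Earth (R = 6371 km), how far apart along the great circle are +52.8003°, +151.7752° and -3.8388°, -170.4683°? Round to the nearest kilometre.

Δλ = -170.4683 − 151.7752 = -322.2435°; wrapped into (−180°, 180°]: 37.7565°.
Δφ = -3.8388 − 52.8003 = -56.6391°.
a = sin²(Δφ/2) + cos φ₁ · cos φ₂ · sin²(Δλ/2) = 0.288198.
c = 2·atan2(√a, √(1−a)) = 1.13338 rad → d = 6371·c ≈ 7220.73 km.

7221 km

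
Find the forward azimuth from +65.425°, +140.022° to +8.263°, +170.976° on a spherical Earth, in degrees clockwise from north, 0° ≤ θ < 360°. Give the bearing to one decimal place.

Δλ = 170.976 − 140.022 = 30.954°.
θ = atan2( sin Δλ · cos φ₂ , cos φ₁ · sin φ₂ − sin φ₁ · cos φ₂ · cos Δλ )
  = atan2(0.50901, -0.71203) = 144.440° → normalised to [0°, 360°): 144.440°.

144.4°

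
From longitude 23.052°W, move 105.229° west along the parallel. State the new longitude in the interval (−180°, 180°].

128.281°W

Start at -23.052°; shift −105.229° → -128.281°.
-128.281° already lies in (−180°, 180°].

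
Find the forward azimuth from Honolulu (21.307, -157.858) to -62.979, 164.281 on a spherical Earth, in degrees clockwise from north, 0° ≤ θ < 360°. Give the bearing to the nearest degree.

196°

Δλ = 164.281 − -157.858 = 322.139°; wrapped into (−180°, 180°]: -37.861°.
θ = atan2( sin Δλ · cos φ₂ , cos φ₁ · sin φ₂ − sin φ₁ · cos φ₂ · cos Δλ )
  = atan2(-0.27884, -0.96028) = -163.808° → normalised to [0°, 360°): 196.192°.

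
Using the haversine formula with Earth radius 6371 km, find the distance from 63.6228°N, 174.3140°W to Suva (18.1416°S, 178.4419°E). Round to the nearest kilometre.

Δλ = 178.4419 − -174.3140 = 352.7559°; wrapped into (−180°, 180°]: -7.2441°.
Δφ = -18.1416 − 63.6228 = -81.7644°.
a = sin²(Δφ/2) + cos φ₁ · cos φ₂ · sin²(Δλ/2) = 0.430063.
c = 2·atan2(√a, √(1−a)) = 1.43046 rad → d = 6371·c ≈ 9113.47 km.

9113 km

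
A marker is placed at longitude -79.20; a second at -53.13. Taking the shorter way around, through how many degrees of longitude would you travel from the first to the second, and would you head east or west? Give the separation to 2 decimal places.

Raw difference: -53.13 − -79.20 = 26.07°.
Normalise into (−180°, 180°]: 26.07° stays 26.07°.
Positive ⇒ the second point lies to the east; separation 26.07°.

26.07° east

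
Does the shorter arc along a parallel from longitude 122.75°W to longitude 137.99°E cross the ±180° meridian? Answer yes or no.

Naïve |137.99 − -122.75| = 260.74° > 180°, so the shorter arc goes the other way round — across 180°.
Signed shortest Δλ = ((137.99 − -122.75 + 180) mod 360) − 180 = -99.26°.
Going west by 99.26° from -122.75° passes through 180° before reaching +137.99°.

Yes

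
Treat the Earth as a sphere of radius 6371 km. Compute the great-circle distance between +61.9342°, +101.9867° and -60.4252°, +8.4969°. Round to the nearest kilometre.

Δλ = 8.4969 − 101.9867 = -93.4898°.
Δφ = -60.4252 − 61.9342 = -122.3594°.
a = sin²(Δφ/2) + cos φ₁ · cos φ₂ · sin²(Δλ/2) = 0.890788.
c = 2·atan2(√a, √(1−a)) = 2.46798 rad → d = 6371·c ≈ 15723.53 km.

15724 km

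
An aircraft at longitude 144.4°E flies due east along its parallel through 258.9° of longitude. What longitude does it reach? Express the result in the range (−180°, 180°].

43.3°E

Start at +144.4°; shift +258.9° → +403.3°.
+403.3° lies outside (−180°, 180°]; subtract 360° → +43.3°.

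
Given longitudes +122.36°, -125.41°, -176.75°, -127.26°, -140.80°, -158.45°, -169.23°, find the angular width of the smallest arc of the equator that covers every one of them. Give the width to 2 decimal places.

112.23°

Sort the longitudes: -176.75°, -169.23°, -158.45°, -140.80°, -127.26°, -125.41°, +122.36°.
Eastward gaps between consecutive values (wrapping around): 7.52°, 10.78°, 17.65°, 13.54°, 1.85°, 247.77°, 60.89°.
Largest gap = 247.77° ⇒ minimal covering band is its complement: 360° − 247.77° = 112.23°.
Band runs from +122.36° eastward to -125.41°, crossing the antimeridian.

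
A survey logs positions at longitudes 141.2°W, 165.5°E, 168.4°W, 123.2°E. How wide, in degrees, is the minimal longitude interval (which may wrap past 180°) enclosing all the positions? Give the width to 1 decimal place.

Sort the longitudes: -168.4°, -141.2°, +123.2°, +165.5°.
Eastward gaps between consecutive values (wrapping around): 27.2°, 264.4°, 42.3°, 26.1°.
Largest gap = 264.4° ⇒ minimal covering band is its complement: 360° − 264.4° = 95.6°.
Band runs from +123.2° eastward to -141.2°, crossing the antimeridian.

95.6°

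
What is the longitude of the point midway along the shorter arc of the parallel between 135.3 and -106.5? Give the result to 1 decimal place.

-165.6°

Signed shortest Δλ from +135.3° to -106.5° is +118.2°.
Midpoint longitude = +135.3° + (+118.2°)/2 = +135.3° + 59.1° = +194.4°.
Normalise into (−180°, 180°]: -165.6°.
(The naïve average (+135.3 + -106.5)/2 = 14.4° is on the wrong side of the globe.)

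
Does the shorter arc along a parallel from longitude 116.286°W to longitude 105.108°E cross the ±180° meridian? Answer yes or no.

Naïve |105.108 − -116.286| = 221.394° > 180°, so the shorter arc goes the other way round — across 180°.
Signed shortest Δλ = ((105.108 − -116.286 + 180) mod 360) − 180 = -138.606°.
Going west by 138.606° from -116.286° passes through 180° before reaching +105.108°.

Yes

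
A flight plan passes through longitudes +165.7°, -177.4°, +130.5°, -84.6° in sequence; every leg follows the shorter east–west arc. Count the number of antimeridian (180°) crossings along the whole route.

3

Leg 1: +165.7° → -177.4°, shortest Δλ = 16.9° (east) — crosses 180°.
Leg 2: -177.4° → +130.5°, shortest Δλ = -52.1° (west) — crosses 180°.
Leg 3: +130.5° → -84.6°, shortest Δλ = 144.9° (east) — crosses 180°.
Total crossings: 3.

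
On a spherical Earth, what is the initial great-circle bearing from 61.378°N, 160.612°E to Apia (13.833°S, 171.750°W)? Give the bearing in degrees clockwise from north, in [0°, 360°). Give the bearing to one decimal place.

152.6°

Δλ = -171.750 − 160.612 = -332.362°; wrapped into (−180°, 180°]: 27.638°.
θ = atan2( sin Δλ · cos φ₂ , cos φ₁ · sin φ₂ − sin φ₁ · cos φ₂ · cos Δλ )
  = atan2(0.45043, -0.86962) = 152.618° → normalised to [0°, 360°): 152.618°.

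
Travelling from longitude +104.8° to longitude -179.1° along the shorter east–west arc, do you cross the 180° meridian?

Naïve |-179.1 − 104.8| = 283.9° > 180°, so the shorter arc goes the other way round — across 180°.
Signed shortest Δλ = ((-179.1 − 104.8 + 180) mod 360) − 180 = 76.1°.
Going east by 76.1° from +104.8° passes through 180° before reaching -179.1°.

Yes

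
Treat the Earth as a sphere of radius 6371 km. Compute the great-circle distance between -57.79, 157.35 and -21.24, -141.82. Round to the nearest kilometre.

Δλ = -141.82 − 157.35 = -299.17°; wrapped into (−180°, 180°]: 60.83°.
Δφ = -21.24 − -57.79 = 36.55°.
a = sin²(Δφ/2) + cos φ₁ · cos φ₂ · sin²(Δλ/2) = 0.225665.
c = 2·atan2(√a, √(1−a)) = 0.99002 rad → d = 6371·c ≈ 6307.44 km.

6307 km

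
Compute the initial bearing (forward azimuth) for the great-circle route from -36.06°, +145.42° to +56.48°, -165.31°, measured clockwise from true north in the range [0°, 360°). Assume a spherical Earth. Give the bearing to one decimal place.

25.3°

Δλ = -165.31 − 145.42 = -310.73°; wrapped into (−180°, 180°]: 49.27°.
θ = atan2( sin Δλ · cos φ₂ , cos φ₁ · sin φ₂ − sin φ₁ · cos φ₂ · cos Δλ )
  = atan2(0.41847, 0.88606) = 25.281° → normalised to [0°, 360°): 25.281°.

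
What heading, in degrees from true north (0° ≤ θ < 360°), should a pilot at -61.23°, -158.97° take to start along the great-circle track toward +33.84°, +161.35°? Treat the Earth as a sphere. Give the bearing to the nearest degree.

Δλ = 161.35 − -158.97 = 320.32°; wrapped into (−180°, 180°]: -39.68°.
θ = atan2( sin Δλ · cos φ₂ , cos φ₁ · sin φ₂ − sin φ₁ · cos φ₂ · cos Δλ )
  = atan2(-0.53033, 0.82836) = -32.628° → normalised to [0°, 360°): 327.372°.

327°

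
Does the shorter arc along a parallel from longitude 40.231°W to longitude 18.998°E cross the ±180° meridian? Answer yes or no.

No

Signed shortest Δλ = ((18.998 − -40.231 + 180) mod 360) − 180 = 59.229°.
Going east by 59.229° from -40.231° reaches +18.998° without touching 180°.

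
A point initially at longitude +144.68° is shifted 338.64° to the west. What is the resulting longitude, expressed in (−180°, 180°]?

Start at +144.68°; shift −338.64° → -193.96°.
-193.96° lies outside (−180°, 180°]; add 360° → +166.04°.

+166.04°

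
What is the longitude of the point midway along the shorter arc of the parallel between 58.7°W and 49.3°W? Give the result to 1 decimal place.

Signed shortest Δλ from -58.7° to -49.3° is +9.4°.
Midpoint longitude = -58.7° + (+9.4°)/2 = -58.7° + 4.7° = -54.0°.

54.0°W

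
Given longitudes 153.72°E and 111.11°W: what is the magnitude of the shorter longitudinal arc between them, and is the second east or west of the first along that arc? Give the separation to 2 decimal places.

95.17° east

Raw difference: -111.11 − 153.72 = -264.83°.
Normalise into (−180°, 180°]: -264.83° + 360° = 95.17°.
Positive ⇒ the second point lies to the east; separation 95.17°.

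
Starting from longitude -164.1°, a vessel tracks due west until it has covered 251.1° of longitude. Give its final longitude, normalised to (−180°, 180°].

-55.2°

Start at -164.1°; shift −251.1° → -415.2°.
-415.2° lies outside (−180°, 180°]; add 360° → -55.2°.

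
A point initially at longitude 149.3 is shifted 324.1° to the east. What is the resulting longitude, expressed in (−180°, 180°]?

Start at +149.3°; shift +324.1° → +473.4°.
+473.4° lies outside (−180°, 180°]; subtract 360° → +113.4°.

+113.4°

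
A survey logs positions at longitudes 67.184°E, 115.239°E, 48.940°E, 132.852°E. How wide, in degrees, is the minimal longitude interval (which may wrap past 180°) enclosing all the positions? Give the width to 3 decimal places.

83.912°

Sort the longitudes: +48.940°, +67.184°, +115.239°, +132.852°.
Eastward gaps between consecutive values (wrapping around): 18.244°, 48.055°, 17.613°, 276.088°.
Largest gap = 276.088° ⇒ minimal covering band is its complement: 360° − 276.088° = 83.912°.
Band runs from +48.940° eastward to +132.852°.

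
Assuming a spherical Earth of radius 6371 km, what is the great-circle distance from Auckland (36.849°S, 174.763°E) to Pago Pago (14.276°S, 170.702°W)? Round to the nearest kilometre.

Δλ = -170.702 − 174.763 = -345.465°; wrapped into (−180°, 180°]: 14.535°.
Δφ = -14.276 − -36.849 = 22.573°.
a = sin²(Δφ/2) + cos φ₁ · cos φ₂ · sin²(Δλ/2) = 0.050715.
c = 2·atan2(√a, √(1−a)) = 0.45429 rad → d = 6371·c ≈ 2894.31 km.

2894 km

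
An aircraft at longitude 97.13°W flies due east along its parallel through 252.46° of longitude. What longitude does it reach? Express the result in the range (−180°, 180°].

155.33°E

Start at -97.13°; shift +252.46° → +155.33°.
+155.33° already lies in (−180°, 180°].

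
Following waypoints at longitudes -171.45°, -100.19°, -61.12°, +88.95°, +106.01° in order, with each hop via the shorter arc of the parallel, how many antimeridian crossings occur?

Leg 1: -171.45° → -100.19°, shortest Δλ = 71.26° (east) — does not cross 180°.
Leg 2: -100.19° → -61.12°, shortest Δλ = 39.07° (east) — does not cross 180°.
Leg 3: -61.12° → +88.95°, shortest Δλ = 150.07° (east) — does not cross 180°.
Leg 4: +88.95° → +106.01°, shortest Δλ = 17.06° (east) — does not cross 180°.
Total crossings: 0.

0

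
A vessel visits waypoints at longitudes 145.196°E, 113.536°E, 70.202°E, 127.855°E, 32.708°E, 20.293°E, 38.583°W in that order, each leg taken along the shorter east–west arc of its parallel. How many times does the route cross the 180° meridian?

Leg 1: +145.196° → +113.536°, shortest Δλ = -31.66° (west) — does not cross 180°.
Leg 2: +113.536° → +70.202°, shortest Δλ = -43.334° (west) — does not cross 180°.
Leg 3: +70.202° → +127.855°, shortest Δλ = 57.653° (east) — does not cross 180°.
Leg 4: +127.855° → +32.708°, shortest Δλ = -95.147° (west) — does not cross 180°.
Leg 5: +32.708° → +20.293°, shortest Δλ = -12.415° (west) — does not cross 180°.
Leg 6: +20.293° → -38.583°, shortest Δλ = -58.876° (west) — does not cross 180°.
Total crossings: 0.

0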